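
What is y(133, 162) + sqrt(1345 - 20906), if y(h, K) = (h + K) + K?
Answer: 457 + I*sqrt(19561) ≈ 457.0 + 139.86*I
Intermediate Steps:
y(h, K) = h + 2*K (y(h, K) = (K + h) + K = h + 2*K)
y(133, 162) + sqrt(1345 - 20906) = (133 + 2*162) + sqrt(1345 - 20906) = (133 + 324) + sqrt(-19561) = 457 + I*sqrt(19561)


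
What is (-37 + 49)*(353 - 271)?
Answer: 984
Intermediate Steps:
(-37 + 49)*(353 - 271) = 12*82 = 984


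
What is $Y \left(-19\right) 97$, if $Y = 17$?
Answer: $-31331$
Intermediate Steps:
$Y \left(-19\right) 97 = 17 \left(-19\right) 97 = \left(-323\right) 97 = -31331$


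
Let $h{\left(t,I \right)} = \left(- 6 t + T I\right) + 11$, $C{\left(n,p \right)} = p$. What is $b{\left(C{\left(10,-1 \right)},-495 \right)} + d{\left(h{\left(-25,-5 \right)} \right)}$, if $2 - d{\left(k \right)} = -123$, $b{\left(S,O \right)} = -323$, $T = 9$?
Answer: $-198$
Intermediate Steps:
$h{\left(t,I \right)} = 11 - 6 t + 9 I$ ($h{\left(t,I \right)} = \left(- 6 t + 9 I\right) + 11 = 11 - 6 t + 9 I$)
$d{\left(k \right)} = 125$ ($d{\left(k \right)} = 2 - -123 = 2 + 123 = 125$)
$b{\left(C{\left(10,-1 \right)},-495 \right)} + d{\left(h{\left(-25,-5 \right)} \right)} = -323 + 125 = -198$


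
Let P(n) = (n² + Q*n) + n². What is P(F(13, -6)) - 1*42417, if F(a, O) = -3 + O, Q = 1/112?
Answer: -4732569/112 ≈ -42255.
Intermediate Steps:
Q = 1/112 ≈ 0.0089286
P(n) = 2*n² + n/112 (P(n) = (n² + n/112) + n² = 2*n² + n/112)
P(F(13, -6)) - 1*42417 = (-3 - 6)*(1 + 224*(-3 - 6))/112 - 1*42417 = (1/112)*(-9)*(1 + 224*(-9)) - 42417 = (1/112)*(-9)*(1 - 2016) - 42417 = (1/112)*(-9)*(-2015) - 42417 = 18135/112 - 42417 = -4732569/112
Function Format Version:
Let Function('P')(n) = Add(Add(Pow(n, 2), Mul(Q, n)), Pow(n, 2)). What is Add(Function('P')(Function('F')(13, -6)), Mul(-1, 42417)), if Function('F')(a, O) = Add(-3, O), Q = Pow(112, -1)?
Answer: Rational(-4732569, 112) ≈ -42255.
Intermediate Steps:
Q = Rational(1, 112) ≈ 0.0089286
Function('P')(n) = Add(Mul(2, Pow(n, 2)), Mul(Rational(1, 112), n)) (Function('P')(n) = Add(Add(Pow(n, 2), Mul(Rational(1, 112), n)), Pow(n, 2)) = Add(Mul(2, Pow(n, 2)), Mul(Rational(1, 112), n)))
Add(Function('P')(Function('F')(13, -6)), Mul(-1, 42417)) = Add(Mul(Rational(1, 112), Add(-3, -6), Add(1, Mul(224, Add(-3, -6)))), Mul(-1, 42417)) = Add(Mul(Rational(1, 112), -9, Add(1, Mul(224, -9))), -42417) = Add(Mul(Rational(1, 112), -9, Add(1, -2016)), -42417) = Add(Mul(Rational(1, 112), -9, -2015), -42417) = Add(Rational(18135, 112), -42417) = Rational(-4732569, 112)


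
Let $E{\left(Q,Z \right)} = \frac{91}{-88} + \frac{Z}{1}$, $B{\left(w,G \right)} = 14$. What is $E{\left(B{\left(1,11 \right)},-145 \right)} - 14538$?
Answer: $- \frac{1292195}{88} \approx -14684.0$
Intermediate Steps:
$E{\left(Q,Z \right)} = - \frac{91}{88} + Z$ ($E{\left(Q,Z \right)} = 91 \left(- \frac{1}{88}\right) + Z 1 = - \frac{91}{88} + Z$)
$E{\left(B{\left(1,11 \right)},-145 \right)} - 14538 = \left(- \frac{91}{88} - 145\right) - 14538 = - \frac{12851}{88} - 14538 = - \frac{1292195}{88}$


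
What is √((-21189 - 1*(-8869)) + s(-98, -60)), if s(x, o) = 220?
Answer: 110*I ≈ 110.0*I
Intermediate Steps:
√((-21189 - 1*(-8869)) + s(-98, -60)) = √((-21189 - 1*(-8869)) + 220) = √((-21189 + 8869) + 220) = √(-12320 + 220) = √(-12100) = 110*I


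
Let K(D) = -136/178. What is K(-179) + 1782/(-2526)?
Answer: -55061/37469 ≈ -1.4695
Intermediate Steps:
K(D) = -68/89 (K(D) = -136*1/178 = -68/89)
K(-179) + 1782/(-2526) = -68/89 + 1782/(-2526) = -68/89 + 1782*(-1/2526) = -68/89 - 297/421 = -55061/37469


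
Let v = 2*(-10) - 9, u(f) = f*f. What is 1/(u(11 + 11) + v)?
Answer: 1/455 ≈ 0.0021978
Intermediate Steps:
u(f) = f²
v = -29 (v = -20 - 9 = -29)
1/(u(11 + 11) + v) = 1/((11 + 11)² - 29) = 1/(22² - 29) = 1/(484 - 29) = 1/455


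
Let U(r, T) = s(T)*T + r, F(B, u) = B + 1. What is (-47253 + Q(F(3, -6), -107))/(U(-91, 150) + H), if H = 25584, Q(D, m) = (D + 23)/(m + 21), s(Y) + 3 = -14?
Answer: -4063785/1973098 ≈ -2.0596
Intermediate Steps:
F(B, u) = 1 + B
s(Y) = -17 (s(Y) = -3 - 14 = -17)
Q(D, m) = (23 + D)/(21 + m)
U(r, T) = r - 17*T (U(r, T) = -17*T + r = r - 17*T)
(-47253 + Q(F(3, -6), -107))/(U(-91, 150) + H) = (-47253 + (23 + (1 + 3))/(21 - 107))/((-91 - 17*150) + 25584) = (-47253 + (23 + 4)/(-86))/((-91 - 2550) + 25584) = (-47253 - 1/86*27)/(-2641 + 25584) = (-47253 - 27/86)/22943 = -4063785/86*1/22943 = -4063785/1973098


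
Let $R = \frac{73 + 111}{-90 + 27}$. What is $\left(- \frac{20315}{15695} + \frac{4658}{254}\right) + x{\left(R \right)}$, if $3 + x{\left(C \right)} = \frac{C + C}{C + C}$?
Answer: $\frac{5997424}{398653} \approx 15.044$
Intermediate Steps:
$R = - \frac{184}{63}$ ($R = \frac{184}{-63} = 184 \left(- \frac{1}{63}\right) = - \frac{184}{63} \approx -2.9206$)
$x{\left(C \right)} = -2$ ($x{\left(C \right)} = -3 + \frac{C + C}{C + C} = -3 + \frac{2 C}{2 C} = -3 + 2 C \frac{1}{2 C} = -3 + 1 = -2$)
$\left(- \frac{20315}{15695} + \frac{4658}{254}\right) + x{\left(R \right)} = \left(- \frac{20315}{15695} + \frac{4658}{254}\right) - 2 = \left(\left(-20315\right) \frac{1}{15695} + 4658 \cdot \frac{1}{254}\right) - 2 = \left(- \frac{4063}{3139} + \frac{2329}{127}\right) - 2 = \frac{6794730}{398653} - 2 = \frac{5997424}{398653}$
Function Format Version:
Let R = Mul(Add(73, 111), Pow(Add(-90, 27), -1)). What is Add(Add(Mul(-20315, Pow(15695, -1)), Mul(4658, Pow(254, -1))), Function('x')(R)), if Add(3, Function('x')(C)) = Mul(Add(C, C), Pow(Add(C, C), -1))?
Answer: Rational(5997424, 398653) ≈ 15.044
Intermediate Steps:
R = Rational(-184, 63) (R = Mul(184, Pow(-63, -1)) = Mul(184, Rational(-1, 63)) = Rational(-184, 63) ≈ -2.9206)
Function('x')(C) = -2 (Function('x')(C) = Add(-3, Mul(Add(C, C), Pow(Add(C, C), -1))) = Add(-3, Mul(Mul(2, C), Pow(Mul(2, C), -1))) = Add(-3, Mul(Mul(2, C), Mul(Rational(1, 2), Pow(C, -1)))) = Add(-3, 1) = -2)
Add(Add(Mul(-20315, Pow(15695, -1)), Mul(4658, Pow(254, -1))), Function('x')(R)) = Add(Add(Mul(-20315, Pow(15695, -1)), Mul(4658, Pow(254, -1))), -2) = Add(Add(Mul(-20315, Rational(1, 15695)), Mul(4658, Rational(1, 254))), -2) = Add(Add(Rational(-4063, 3139), Rational(2329, 127)), -2) = Add(Rational(6794730, 398653), -2) = Rational(5997424, 398653)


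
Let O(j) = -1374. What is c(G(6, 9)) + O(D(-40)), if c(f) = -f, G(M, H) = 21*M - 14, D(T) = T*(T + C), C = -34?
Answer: -1486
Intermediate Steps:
D(T) = T*(-34 + T) (D(T) = T*(T - 34) = T*(-34 + T))
G(M, H) = -14 + 21*M
c(G(6, 9)) + O(D(-40)) = -(-14 + 21*6) - 1374 = -(-14 + 126) - 1374 = -1*112 - 1374 = -112 - 1374 = -1486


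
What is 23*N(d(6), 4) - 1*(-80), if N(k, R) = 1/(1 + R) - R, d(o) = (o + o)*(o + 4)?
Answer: -37/5 ≈ -7.4000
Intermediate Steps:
d(o) = 2*o*(4 + o) (d(o) = (2*o)*(4 + o) = 2*o*(4 + o))
23*N(d(6), 4) - 1*(-80) = 23*((1 - 1*4 - 1*4**2)/(1 + 4)) - 1*(-80) = 23*((1 - 4 - 1*16)/5) + 80 = 23*((1 - 4 - 16)/5) + 80 = 23*((1/5)*(-19)) + 80 = 23*(-19/5) + 80 = -437/5 + 80 = -37/5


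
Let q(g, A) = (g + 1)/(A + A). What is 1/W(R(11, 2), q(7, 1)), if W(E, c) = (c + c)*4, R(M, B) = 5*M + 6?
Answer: 1/32 ≈ 0.031250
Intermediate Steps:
q(g, A) = (1 + g)/(2*A) (q(g, A) = (1 + g)/((2*A)) = (1 + g)*(1/(2*A)) = (1 + g)/(2*A))
R(M, B) = 6 + 5*M
W(E, c) = 8*c (W(E, c) = (2*c)*4 = 8*c)
1/W(R(11, 2), q(7, 1)) = 1/(8*((1/2)*(1 + 7)/1)) = 1/(8*((1/2)*1*8)) = 1/(8*4) = 1/32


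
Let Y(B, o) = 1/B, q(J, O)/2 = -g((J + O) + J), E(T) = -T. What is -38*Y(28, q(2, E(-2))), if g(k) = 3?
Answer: -19/14 ≈ -1.3571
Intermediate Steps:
q(J, O) = -6 (q(J, O) = 2*(-1*3) = 2*(-3) = -6)
-38*Y(28, q(2, E(-2))) = -38/28 = -38*1/28 = -19/14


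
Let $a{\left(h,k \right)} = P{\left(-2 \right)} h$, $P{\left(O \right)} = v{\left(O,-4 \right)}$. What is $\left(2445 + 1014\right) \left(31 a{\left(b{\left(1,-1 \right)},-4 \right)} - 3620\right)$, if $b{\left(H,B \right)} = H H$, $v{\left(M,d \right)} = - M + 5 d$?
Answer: $-14451702$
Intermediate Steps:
$P{\left(O \right)} = -20 - O$ ($P{\left(O \right)} = - O + 5 \left(-4\right) = - O - 20 = -20 - O$)
$b{\left(H,B \right)} = H^{2}$
$a{\left(h,k \right)} = - 18 h$ ($a{\left(h,k \right)} = \left(-20 - -2\right) h = \left(-20 + 2\right) h = - 18 h$)
$\left(2445 + 1014\right) \left(31 a{\left(b{\left(1,-1 \right)},-4 \right)} - 3620\right) = \left(2445 + 1014\right) \left(31 \left(- 18 \cdot 1^{2}\right) - 3620\right) = 3459 \left(31 \left(\left(-18\right) 1\right) - 3620\right) = 3459 \left(31 \left(-18\right) - 3620\right) = 3459 \left(-558 - 3620\right) = 3459 \left(-4178\right) = -14451702$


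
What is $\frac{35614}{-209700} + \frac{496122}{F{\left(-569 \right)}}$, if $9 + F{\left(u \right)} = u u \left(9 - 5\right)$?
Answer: $\frac{5791540691}{27156883950} \approx 0.21326$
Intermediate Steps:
$F{\left(u \right)} = -9 + 4 u^{2}$ ($F{\left(u \right)} = -9 + u u \left(9 - 5\right) = -9 + u^{2} \cdot 4 = -9 + 4 u^{2}$)
$\frac{35614}{-209700} + \frac{496122}{F{\left(-569 \right)}} = \frac{35614}{-209700} + \frac{496122}{-9 + 4 \left(-569\right)^{2}} = 35614 \left(- \frac{1}{209700}\right) + \frac{496122}{-9 + 4 \cdot 323761} = - \frac{17807}{104850} + \frac{496122}{-9 + 1295044} = - \frac{17807}{104850} + \frac{496122}{1295035} = \frac{5791540691}{27156883950}$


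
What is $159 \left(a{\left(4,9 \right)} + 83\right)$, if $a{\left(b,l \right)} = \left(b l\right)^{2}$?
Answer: $219261$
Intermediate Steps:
$a{\left(b,l \right)} = b^{2} l^{2}$
$159 \left(a{\left(4,9 \right)} + 83\right) = 159 \left(4^{2} \cdot 9^{2} + 83\right) = 159 \left(16 \cdot 81 + 83\right) = 159 \left(1296 + 83\right) = 159 \cdot 1379 = 219261$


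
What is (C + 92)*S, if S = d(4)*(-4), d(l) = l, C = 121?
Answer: -3408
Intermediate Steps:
S = -16 (S = 4*(-4) = -16)
(C + 92)*S = (121 + 92)*(-16) = 213*(-16) = -3408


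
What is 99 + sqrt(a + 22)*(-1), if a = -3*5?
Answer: 99 - sqrt(7) ≈ 96.354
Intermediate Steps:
a = -15
99 + sqrt(a + 22)*(-1) = 99 + sqrt(-15 + 22)*(-1) = 99 + sqrt(7)*(-1) = 99 - sqrt(7)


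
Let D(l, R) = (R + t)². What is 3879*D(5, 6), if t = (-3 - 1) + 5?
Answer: 190071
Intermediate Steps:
t = 1 (t = -4 + 5 = 1)
D(l, R) = (1 + R)² (D(l, R) = (R + 1)² = (1 + R)²)
3879*D(5, 6) = 3879*(1 + 6)² = 3879*7² = 3879*49 = 190071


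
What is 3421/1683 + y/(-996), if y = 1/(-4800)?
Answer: 18355913/9030400 ≈ 2.0327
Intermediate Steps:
y = -1/4800 ≈ -0.00020833
3421/1683 + y/(-996) = 3421/1683 - 1/4800/(-996) = 3421*(1/1683) - 1/4800*(-1/996) = 311/153 + 1/4780800 = 18355913/9030400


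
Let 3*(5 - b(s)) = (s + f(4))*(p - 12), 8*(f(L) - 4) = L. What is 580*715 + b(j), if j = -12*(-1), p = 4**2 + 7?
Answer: 829289/2 ≈ 4.1464e+5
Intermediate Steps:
f(L) = 4 + L/8
p = 23 (p = 16 + 7 = 23)
j = 12
b(s) = -23/2 - 11*s/3 (b(s) = 5 - (s + (4 + (1/8)*4))*(23 - 12)/3 = 5 - (s + (4 + 1/2))*11/3 = 5 - (s + 9/2)*11/3 = 5 - (9/2 + s)*11/3 = 5 - (99/2 + 11*s)/3 = 5 + (-33/2 - 11*s/3) = -23/2 - 11*s/3)
580*715 + b(j) = 580*715 + (-23/2 - 11/3*12) = 414700 + (-23/2 - 44) = 414700 - 111/2 = 829289/2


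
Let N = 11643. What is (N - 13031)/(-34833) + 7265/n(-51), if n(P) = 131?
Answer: 253243573/4563123 ≈ 55.498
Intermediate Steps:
(N - 13031)/(-34833) + 7265/n(-51) = (11643 - 13031)/(-34833) + 7265/131 = -1388*(-1/34833) + 7265*(1/131) = 1388/34833 + 7265/131 = 253243573/4563123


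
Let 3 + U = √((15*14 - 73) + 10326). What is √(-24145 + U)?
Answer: √(-24148 + √10463) ≈ 155.07*I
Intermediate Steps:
U = -3 + √10463 (U = -3 + √((15*14 - 73) + 10326) = -3 + √((210 - 73) + 10326) = -3 + √(137 + 10326) = -3 + √10463 ≈ 99.289)
√(-24145 + U) = √(-24145 + (-3 + √10463)) = √(-24148 + √10463)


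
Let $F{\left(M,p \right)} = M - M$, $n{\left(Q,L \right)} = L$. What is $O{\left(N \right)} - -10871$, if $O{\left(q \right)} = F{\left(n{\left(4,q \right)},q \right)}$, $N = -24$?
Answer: $10871$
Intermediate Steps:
$F{\left(M,p \right)} = 0$
$O{\left(q \right)} = 0$
$O{\left(N \right)} - -10871 = 0 - -10871 = 0 + 10871 = 10871$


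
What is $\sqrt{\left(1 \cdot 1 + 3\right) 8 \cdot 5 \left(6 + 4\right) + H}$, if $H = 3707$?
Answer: $\sqrt{5307} \approx 72.849$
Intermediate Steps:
$\sqrt{\left(1 \cdot 1 + 3\right) 8 \cdot 5 \left(6 + 4\right) + H} = \sqrt{\left(1 \cdot 1 + 3\right) 8 \cdot 5 \left(6 + 4\right) + 3707} = \sqrt{\left(1 + 3\right) 8 \cdot 5 \cdot 10 + 3707} = \sqrt{4 \cdot 8 \cdot 50 + 3707} = \sqrt{32 \cdot 50 + 3707} = \sqrt{1600 + 3707} = \sqrt{5307}$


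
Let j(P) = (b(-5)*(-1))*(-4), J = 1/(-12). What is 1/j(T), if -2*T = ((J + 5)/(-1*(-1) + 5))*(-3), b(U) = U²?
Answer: 1/100 ≈ 0.010000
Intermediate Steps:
J = -1/12 ≈ -0.083333
T = 59/48 (T = -(-1/12 + 5)/(-1*(-1) + 5)*(-3)/2 = -59/(12*(1 + 5))*(-3)/2 = -(59/12)/6*(-3)/2 = -(59/12)*(⅙)*(-3)/2 = -59*(-3)/144 = -½*(-59/24) = 59/48 ≈ 1.2292)
j(P) = 100 (j(P) = ((-5)²*(-1))*(-4) = (25*(-1))*(-4) = -25*(-4) = 100)
1/j(T) = 1/100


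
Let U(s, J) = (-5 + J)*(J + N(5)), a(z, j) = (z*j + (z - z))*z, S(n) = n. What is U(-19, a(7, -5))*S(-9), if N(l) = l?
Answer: -540000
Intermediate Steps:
a(z, j) = j*z² (a(z, j) = (j*z + 0)*z = (j*z)*z = j*z²)
U(s, J) = (-5 + J)*(5 + J) (U(s, J) = (-5 + J)*(J + 5) = (-5 + J)*(5 + J))
U(-19, a(7, -5))*S(-9) = (-25 + (-5*7²)²)*(-9) = (-25 + (-5*49)²)*(-9) = (-25 + (-245)²)*(-9) = (-25 + 60025)*(-9) = 60000*(-9) = -540000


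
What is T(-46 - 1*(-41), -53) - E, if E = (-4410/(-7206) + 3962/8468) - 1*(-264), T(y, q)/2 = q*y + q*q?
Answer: 29914848885/5085034 ≈ 5882.9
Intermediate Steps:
T(y, q) = 2*q**2 + 2*q*y (T(y, q) = 2*(q*y + q*q) = 2*(q*y + q**2) = 2*(q**2 + q*y) = 2*q**2 + 2*q*y)
E = 1347940147/5085034 (E = (-4410*(-1/7206) + 3962*(1/8468)) + 264 = (735/1201 + 1981/4234) + 264 = 5491171/5085034 + 264 = 1347940147/5085034 ≈ 265.08)
T(-46 - 1*(-41), -53) - E = 2*(-53)*(-53 + (-46 - 1*(-41))) - 1*1347940147/5085034 = 2*(-53)*(-53 + (-46 + 41)) - 1347940147/5085034 = 2*(-53)*(-53 - 5) - 1347940147/5085034 = 2*(-53)*(-58) - 1347940147/5085034 = 6148 - 1347940147/5085034 = 29914848885/5085034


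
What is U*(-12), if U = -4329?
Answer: 51948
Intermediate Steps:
U*(-12) = -4329*(-12) = 51948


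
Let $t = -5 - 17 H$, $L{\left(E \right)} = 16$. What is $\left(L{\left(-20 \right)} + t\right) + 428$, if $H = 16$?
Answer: $167$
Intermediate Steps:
$t = -277$ ($t = -5 - 272 = -277$)
$\left(L{\left(-20 \right)} + t\right) + 428 = \left(16 - 277\right) + 428 = -261 + 428 = 167$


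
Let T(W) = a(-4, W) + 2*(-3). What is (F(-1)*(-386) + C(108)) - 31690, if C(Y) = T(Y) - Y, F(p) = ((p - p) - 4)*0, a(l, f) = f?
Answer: -31696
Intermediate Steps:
T(W) = -6 + W (T(W) = W + 2*(-3) = W - 6 = -6 + W)
F(p) = 0 (F(p) = (0 - 4)*0 = -4*0 = 0)
C(Y) = -6 (C(Y) = (-6 + Y) - Y = -6)
(F(-1)*(-386) + C(108)) - 31690 = (0*(-386) - 6) - 31690 = (0 - 6) - 31690 = -6 - 31690 = -31696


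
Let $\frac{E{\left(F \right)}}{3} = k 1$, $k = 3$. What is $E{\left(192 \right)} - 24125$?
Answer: $-24116$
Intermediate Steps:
$E{\left(F \right)} = 9$ ($E{\left(F \right)} = 3 \cdot 3 \cdot 1 = 3 \cdot 3 = 9$)
$E{\left(192 \right)} - 24125 = 9 - 24125 = -24116$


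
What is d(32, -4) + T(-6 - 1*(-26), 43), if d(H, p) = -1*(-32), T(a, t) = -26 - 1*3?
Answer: 3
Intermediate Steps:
T(a, t) = -29 (T(a, t) = -26 - 3 = -29)
d(H, p) = 32
d(32, -4) + T(-6 - 1*(-26), 43) = 32 - 29 = 3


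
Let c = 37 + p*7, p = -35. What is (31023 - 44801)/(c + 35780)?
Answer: -6889/17786 ≈ -0.38733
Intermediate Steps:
c = -208 (c = 37 - 35*7 = 37 - 245 = -208)
(31023 - 44801)/(c + 35780) = (31023 - 44801)/(-208 + 35780) = -13778/35572 = -13778*1/35572 = -6889/17786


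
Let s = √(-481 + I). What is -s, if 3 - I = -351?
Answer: -I*√127 ≈ -11.269*I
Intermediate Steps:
I = 354 (I = 3 - 1*(-351) = 3 + 351 = 354)
s = I*√127 (s = √(-481 + 354) = √(-127) = I*√127 ≈ 11.269*I)
-s = -I*√127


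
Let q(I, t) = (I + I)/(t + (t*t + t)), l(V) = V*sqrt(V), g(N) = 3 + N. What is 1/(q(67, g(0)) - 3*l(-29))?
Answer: 2010/49405681 - 19575*I*sqrt(29)/49405681 ≈ 4.0684e-5 - 0.0021337*I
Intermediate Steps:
l(V) = V**(3/2)
q(I, t) = 2*I/(t**2 + 2*t) (q(I, t) = (2*I)/(t + (t**2 + t)) = (2*I)/(t + (t + t**2)) = (2*I)/(t**2 + 2*t) = 2*I/(t**2 + 2*t))
1/(q(67, g(0)) - 3*l(-29)) = 1/(2*67/((3 + 0)*(2 + (3 + 0))) - (-87)*I*sqrt(29)) = 1/(2*67/(3*(2 + 3)) - (-87)*I*sqrt(29)) = 1/(2*67*(1/3)/5 + 87*I*sqrt(29)) = 1/(2*67*(1/3)*(1/5) + 87*I*sqrt(29)) = 1/(134/15 + 87*I*sqrt(29))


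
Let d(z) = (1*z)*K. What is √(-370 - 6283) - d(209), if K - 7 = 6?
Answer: -2717 + I*√6653 ≈ -2717.0 + 81.566*I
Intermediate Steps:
K = 13 (K = 7 + 6 = 13)
d(z) = 13*z (d(z) = (1*z)*13 = z*13 = 13*z)
√(-370 - 6283) - d(209) = √(-370 - 6283) - 13*209 = √(-6653) - 1*2717 = I*√6653 - 2717 = -2717 + I*√6653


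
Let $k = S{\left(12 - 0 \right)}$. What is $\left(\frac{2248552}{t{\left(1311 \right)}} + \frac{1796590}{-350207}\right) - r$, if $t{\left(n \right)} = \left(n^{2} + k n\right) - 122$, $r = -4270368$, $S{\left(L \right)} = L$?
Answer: $\frac{2593711822851707230}{607374856517} \approx 4.2704 \cdot 10^{6}$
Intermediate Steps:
$k = 12$ ($k = 12 - 0 = 12 + 0 = 12$)
$t{\left(n \right)} = -122 + n^{2} + 12 n$ ($t{\left(n \right)} = \left(n^{2} + 12 n\right) - 122 = -122 + n^{2} + 12 n$)
$\left(\frac{2248552}{t{\left(1311 \right)}} + \frac{1796590}{-350207}\right) - r = \left(\frac{2248552}{-122 + 1311^{2} + 12 \cdot 1311} + \frac{1796590}{-350207}\right) - -4270368 = \left(\frac{2248552}{-122 + 1718721 + 15732} + 1796590 \left(- \frac{1}{350207}\right)\right) + 4270368 = \left(\frac{2248552}{1734331} - \frac{1796590}{350207}\right) + 4270368 = - \frac{2328423081026}{607374856517} + 4270368 = \frac{2593711822851707230}{607374856517}$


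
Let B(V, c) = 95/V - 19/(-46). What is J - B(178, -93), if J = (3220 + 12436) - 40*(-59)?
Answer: 36876814/2047 ≈ 18015.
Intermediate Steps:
B(V, c) = 19/46 + 95/V (B(V, c) = 95/V - 19*(-1/46) = 95/V + 19/46 = 19/46 + 95/V)
J = 18016 (J = 15656 + 2360 = 18016)
J - B(178, -93) = 18016 - (19/46 + 95/178) = 18016 - 1*1938/2047 = 18016 - 1938/2047 = 36876814/2047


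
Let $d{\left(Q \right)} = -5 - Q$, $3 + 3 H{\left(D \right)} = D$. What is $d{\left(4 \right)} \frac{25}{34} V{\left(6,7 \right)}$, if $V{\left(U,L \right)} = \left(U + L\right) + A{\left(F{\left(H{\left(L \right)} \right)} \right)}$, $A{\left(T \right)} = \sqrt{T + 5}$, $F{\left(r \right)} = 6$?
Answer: $- \frac{2925}{34} - \frac{225 \sqrt{11}}{34} \approx -107.98$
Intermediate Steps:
$H{\left(D \right)} = -1 + \frac{D}{3}$
$A{\left(T \right)} = \sqrt{5 + T}$
$V{\left(U,L \right)} = L + U + \sqrt{11}$ ($V{\left(U,L \right)} = \left(U + L\right) + \sqrt{5 + 6} = \left(L + U\right) + \sqrt{11} = L + U + \sqrt{11}$)
$d{\left(4 \right)} \frac{25}{34} V{\left(6,7 \right)} = \left(-5 - 4\right) \frac{25}{34} \left(7 + 6 + \sqrt{11}\right) = \left(-5 - 4\right) 25 \cdot \frac{1}{34} \left(13 + \sqrt{11}\right) = \left(-9\right) \frac{25}{34} \left(13 + \sqrt{11}\right) = - \frac{225 \left(13 + \sqrt{11}\right)}{34} = - \frac{2925}{34} - \frac{225 \sqrt{11}}{34}$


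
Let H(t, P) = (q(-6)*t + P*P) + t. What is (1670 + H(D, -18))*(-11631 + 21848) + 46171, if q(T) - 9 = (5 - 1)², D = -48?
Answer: 7668053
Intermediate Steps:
q(T) = 25 (q(T) = 9 + (5 - 1)² = 9 + 4² = 9 + 16 = 25)
H(t, P) = P² + 26*t (H(t, P) = (25*t + P*P) + t = (25*t + P²) + t = (P² + 25*t) + t = P² + 26*t)
(1670 + H(D, -18))*(-11631 + 21848) + 46171 = (1670 + ((-18)² + 26*(-48)))*(-11631 + 21848) + 46171 = (1670 + (324 - 1248))*10217 + 46171 = (1670 - 924)*10217 + 46171 = 746*10217 + 46171 = 7621882 + 46171 = 7668053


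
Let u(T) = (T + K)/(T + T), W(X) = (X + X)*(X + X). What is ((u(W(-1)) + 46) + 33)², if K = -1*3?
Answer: 400689/64 ≈ 6260.8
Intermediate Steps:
K = -3
W(X) = 4*X² (W(X) = (2*X)*(2*X) = 4*X²)
u(T) = (-3 + T)/(2*T) (u(T) = (T - 3)/(T + T) = (-3 + T)/((2*T)) = (-3 + T)*(1/(2*T)) = (-3 + T)/(2*T))
((u(W(-1)) + 46) + 33)² = (((-3 + 4*(-1)²)/(2*((4*(-1)²))) + 46) + 33)² = (((-3 + 4*1)/(2*((4*1))) + 46) + 33)² = (((½)*(-3 + 4)/4 + 46) + 33)² = (((½)*(¼)*1 + 46) + 33)² = ((⅛ + 46) + 33)² = (369/8 + 33)² = (633/8)² = 400689/64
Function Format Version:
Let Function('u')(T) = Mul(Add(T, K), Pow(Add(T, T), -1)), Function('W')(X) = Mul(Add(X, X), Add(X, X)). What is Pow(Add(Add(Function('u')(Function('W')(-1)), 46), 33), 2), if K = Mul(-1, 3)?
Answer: Rational(400689, 64) ≈ 6260.8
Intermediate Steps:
K = -3
Function('W')(X) = Mul(4, Pow(X, 2)) (Function('W')(X) = Mul(Mul(2, X), Mul(2, X)) = Mul(4, Pow(X, 2)))
Function('u')(T) = Mul(Rational(1, 2), Pow(T, -1), Add(-3, T)) (Function('u')(T) = Mul(Add(T, -3), Pow(Add(T, T), -1)) = Mul(Add(-3, T), Pow(Mul(2, T), -1)) = Mul(Add(-3, T), Mul(Rational(1, 2), Pow(T, -1))) = Mul(Rational(1, 2), Pow(T, -1), Add(-3, T)))
Pow(Add(Add(Function('u')(Function('W')(-1)), 46), 33), 2) = Pow(Add(Add(Mul(Rational(1, 2), Pow(Mul(4, Pow(-1, 2)), -1), Add(-3, Mul(4, Pow(-1, 2)))), 46), 33), 2) = Pow(Add(Add(Mul(Rational(1, 2), Pow(Mul(4, 1), -1), Add(-3, Mul(4, 1))), 46), 33), 2) = Pow(Add(Add(Mul(Rational(1, 2), Pow(4, -1), Add(-3, 4)), 46), 33), 2) = Pow(Add(Add(Mul(Rational(1, 2), Rational(1, 4), 1), 46), 33), 2) = Pow(Add(Add(Rational(1, 8), 46), 33), 2) = Pow(Add(Rational(369, 8), 33), 2) = Pow(Rational(633, 8), 2) = Rational(400689, 64)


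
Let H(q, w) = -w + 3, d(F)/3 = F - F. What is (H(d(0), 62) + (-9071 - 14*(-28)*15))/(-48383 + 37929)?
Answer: 1625/5227 ≈ 0.31089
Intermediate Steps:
d(F) = 0 (d(F) = 3*(F - F) = 3*0 = 0)
H(q, w) = 3 - w
(H(d(0), 62) + (-9071 - 14*(-28)*15))/(-48383 + 37929) = ((3 - 1*62) + (-9071 - 14*(-28)*15))/(-48383 + 37929) = ((3 - 62) + (-9071 + 392*15))/(-10454) = (-59 + (-9071 + 5880))*(-1/10454) = (-59 - 3191)*(-1/10454) = -3250*(-1/10454) = 1625/5227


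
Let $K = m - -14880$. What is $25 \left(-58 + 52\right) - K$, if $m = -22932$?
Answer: $7902$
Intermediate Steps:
$K = -8052$ ($K = -22932 - -14880 = -22932 + 14880 = -8052$)
$25 \left(-58 + 52\right) - K = 25 \left(-58 + 52\right) - -8052 = 25 \left(-6\right) + 8052 = -150 + 8052 = 7902$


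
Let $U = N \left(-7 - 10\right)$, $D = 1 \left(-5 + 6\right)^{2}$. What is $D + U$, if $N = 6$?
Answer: $-101$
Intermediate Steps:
$D = 1$ ($D = 1 \cdot 1^{2} = 1 \cdot 1 = 1$)
$U = -102$ ($U = 6 \left(-7 - 10\right) = 6 \left(-17\right) = -102$)
$D + U = 1 - 102 = -101$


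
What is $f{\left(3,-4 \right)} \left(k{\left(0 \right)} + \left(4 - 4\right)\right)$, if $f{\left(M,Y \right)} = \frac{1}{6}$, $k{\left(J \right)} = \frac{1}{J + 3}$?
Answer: $\frac{1}{18} \approx 0.055556$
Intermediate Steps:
$k{\left(J \right)} = \frac{1}{3 + J}$
$f{\left(M,Y \right)} = \frac{1}{6}$
$f{\left(3,-4 \right)} \left(k{\left(0 \right)} + \left(4 - 4\right)\right) = \frac{\frac{1}{3 + 0} + \left(4 - 4\right)}{6} = \frac{\frac{1}{3} + 0}{6} = \frac{1}{6} \cdot \frac{1}{3} = \frac{1}{18}$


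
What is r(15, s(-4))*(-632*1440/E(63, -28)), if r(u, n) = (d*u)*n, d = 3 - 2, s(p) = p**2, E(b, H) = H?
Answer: 54604800/7 ≈ 7.8007e+6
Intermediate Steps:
d = 1
r(u, n) = n*u (r(u, n) = (1*u)*n = u*n = n*u)
r(15, s(-4))*(-632*1440/E(63, -28)) = ((-4)**2*15)*(-632/((-28/1440))) = (16*15)*(-632/((-28*1/1440))) = 240*(-632/(-7/360)) = 240*(-632*(-360/7)) = 240*(227520/7) = 54604800/7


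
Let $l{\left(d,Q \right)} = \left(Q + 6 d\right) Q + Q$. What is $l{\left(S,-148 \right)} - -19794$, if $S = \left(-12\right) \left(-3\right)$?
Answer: $9582$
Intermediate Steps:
$S = 36$
$l{\left(d,Q \right)} = Q + Q \left(Q + 6 d\right)$ ($l{\left(d,Q \right)} = Q \left(Q + 6 d\right) + Q = Q + Q \left(Q + 6 d\right)$)
$l{\left(S,-148 \right)} - -19794 = - 148 \left(1 - 148 + 6 \cdot 36\right) - -19794 = - 148 \left(1 - 148 + 216\right) + 19794 = \left(-148\right) 69 + 19794 = -10212 + 19794 = 9582$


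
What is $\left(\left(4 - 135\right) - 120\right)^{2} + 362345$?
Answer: $425346$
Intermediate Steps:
$\left(\left(4 - 135\right) - 120\right)^{2} + 362345 = \left(-131 - 120\right)^{2} + 362345 = \left(-251\right)^{2} + 362345 = 63001 + 362345 = 425346$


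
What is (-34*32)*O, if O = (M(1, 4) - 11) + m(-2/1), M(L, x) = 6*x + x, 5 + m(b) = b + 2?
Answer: -13056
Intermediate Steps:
m(b) = -3 + b (m(b) = -5 + (b + 2) = -5 + (2 + b) = -3 + b)
M(L, x) = 7*x
O = 12 (O = (7*4 - 11) + (-3 - 2/1) = (28 - 11) + (-3 - 2*1) = 17 + (-3 - 2) = 17 - 5 = 12)
(-34*32)*O = -34*32*12 = -1088*12 = -13056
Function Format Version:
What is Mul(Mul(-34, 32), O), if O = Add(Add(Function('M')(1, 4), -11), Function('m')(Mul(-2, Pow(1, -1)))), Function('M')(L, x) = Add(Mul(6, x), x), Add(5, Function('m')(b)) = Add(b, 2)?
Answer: -13056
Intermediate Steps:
Function('m')(b) = Add(-3, b) (Function('m')(b) = Add(-5, Add(b, 2)) = Add(-5, Add(2, b)) = Add(-3, b))
Function('M')(L, x) = Mul(7, x)
O = 12 (O = Add(Add(Mul(7, 4), -11), Add(-3, Mul(-2, Pow(1, -1)))) = Add(Add(28, -11), Add(-3, Mul(-2, 1))) = Add(17, Add(-3, -2)) = Add(17, -5) = 12)
Mul(Mul(-34, 32), O) = Mul(Mul(-34, 32), 12) = Mul(-1088, 12) = -13056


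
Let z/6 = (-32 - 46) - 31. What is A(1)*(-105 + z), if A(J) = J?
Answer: -759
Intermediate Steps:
z = -654 (z = 6*((-32 - 46) - 31) = 6*(-78 - 31) = 6*(-109) = -654)
A(1)*(-105 + z) = 1*(-105 - 654) = 1*(-759) = -759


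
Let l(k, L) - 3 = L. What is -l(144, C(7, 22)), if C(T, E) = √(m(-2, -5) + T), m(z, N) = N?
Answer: -3 - √2 ≈ -4.4142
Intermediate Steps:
C(T, E) = √(-5 + T)
l(k, L) = 3 + L
-l(144, C(7, 22)) = -(3 + √(-5 + 7)) = -(3 + √2) = -3 - √2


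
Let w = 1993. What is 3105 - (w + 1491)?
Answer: -379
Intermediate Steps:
3105 - (w + 1491) = 3105 - (1993 + 1491) = 3105 - 1*3484 = 3105 - 3484 = -379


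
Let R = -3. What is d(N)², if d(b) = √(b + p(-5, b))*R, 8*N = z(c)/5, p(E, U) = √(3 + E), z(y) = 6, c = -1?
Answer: 27/20 + 9*I*√2 ≈ 1.35 + 12.728*I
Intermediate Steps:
N = 3/20 (N = (6/5)/8 = (6*(⅕))/8 = (⅛)*(6/5) = 3/20 ≈ 0.15000)
d(b) = -3*√(b + I*√2) (d(b) = √(b + √(3 - 5))*(-3) = √(b + √(-2))*(-3) = √(b + I*√2)*(-3) = -3*√(b + I*√2))
d(N)² = (-3*√(3/20 + I*√2))² = 27/20 + 9*I*√2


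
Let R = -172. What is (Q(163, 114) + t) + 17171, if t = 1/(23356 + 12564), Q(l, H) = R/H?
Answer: 35153503177/2047440 ≈ 17170.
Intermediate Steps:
Q(l, H) = -172/H
t = 1/35920 ≈ 2.7840e-5
(Q(163, 114) + t) + 17171 = (-172/114 + 1/35920) + 17171 = (-172*1/114 + 1/35920) + 17171 = (-86/57 + 1/35920) + 17171 = -3089063/2047440 + 17171 = 35153503177/2047440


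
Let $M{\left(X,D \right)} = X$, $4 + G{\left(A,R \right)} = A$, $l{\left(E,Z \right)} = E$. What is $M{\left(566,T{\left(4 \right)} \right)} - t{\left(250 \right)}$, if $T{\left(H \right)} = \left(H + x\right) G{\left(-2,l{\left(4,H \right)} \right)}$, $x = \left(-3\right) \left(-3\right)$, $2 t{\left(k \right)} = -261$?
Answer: $\frac{1393}{2} \approx 696.5$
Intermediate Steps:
$t{\left(k \right)} = - \frac{261}{2}$ ($t{\left(k \right)} = \frac{1}{2} \left(-261\right) = - \frac{261}{2}$)
$x = 9$
$G{\left(A,R \right)} = -4 + A$
$T{\left(H \right)} = -54 - 6 H$ ($T{\left(H \right)} = \left(H + 9\right) \left(-4 - 2\right) = \left(9 + H\right) \left(-6\right) = -54 - 6 H$)
$M{\left(566,T{\left(4 \right)} \right)} - t{\left(250 \right)} = 566 - - \frac{261}{2} = 566 + \frac{261}{2} = \frac{1393}{2}$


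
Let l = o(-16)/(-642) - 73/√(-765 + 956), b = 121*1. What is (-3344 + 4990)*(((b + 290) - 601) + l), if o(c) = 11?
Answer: -100398593/321 - 120158*√191/191 ≈ -3.2146e+5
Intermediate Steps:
b = 121
l = -11/642 - 73*√191/191 (l = 11/(-642) - 73/√(-765 + 956) = 11*(-1/642) - 73*√191/191 = -11/642 - 73*√191/191 ≈ -5.2992)
(-3344 + 4990)*(((b + 290) - 601) + l) = (-3344 + 4990)*(((121 + 290) - 601) + (-11/642 - 73*√191/191)) = 1646*((411 - 601) + (-11/642 - 73*√191/191)) = 1646*(-190 + (-11/642 - 73*√191/191)) = 1646*(-121991/642 - 73*√191/191) = -100398593/321 - 120158*√191/191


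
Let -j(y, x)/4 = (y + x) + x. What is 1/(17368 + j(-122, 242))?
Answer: 1/15920 ≈ 6.2814e-5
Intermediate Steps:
j(y, x) = -8*x - 4*y (j(y, x) = -4*((y + x) + x) = -4*((x + y) + x) = -4*(y + 2*x) = -8*x - 4*y)
1/(17368 + j(-122, 242)) = 1/(17368 + (-8*242 - 4*(-122))) = 1/(17368 + (-1936 + 488)) = 1/(17368 - 1448) = 1/15920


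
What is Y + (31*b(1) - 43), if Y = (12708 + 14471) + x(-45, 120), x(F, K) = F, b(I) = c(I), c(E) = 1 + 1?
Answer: 27153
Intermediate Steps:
c(E) = 2
b(I) = 2
Y = 27134 (Y = (12708 + 14471) - 45 = 27179 - 45 = 27134)
Y + (31*b(1) - 43) = 27134 + (31*2 - 43) = 27134 + (62 - 43) = 27134 + 19 = 27153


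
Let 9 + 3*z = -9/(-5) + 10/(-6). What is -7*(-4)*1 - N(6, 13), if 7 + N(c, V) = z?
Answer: 1708/45 ≈ 37.956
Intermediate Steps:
z = -133/45 (z = -3 + (-9/(-5) + 10/(-6))/3 = -3 + (-9*(-1/5) + 10*(-1/6))/3 = -3 + (9/5 - 5/3)/3 = -3 + (1/3)*(2/15) = -3 + 2/45 = -133/45 ≈ -2.9556)
N(c, V) = -448/45 (N(c, V) = -7 - 133/45 = -448/45)
-7*(-4)*1 - N(6, 13) = -7*(-4)*1 - 1*(-448/45) = 28*1 + 448/45 = 28 + 448/45 = 1708/45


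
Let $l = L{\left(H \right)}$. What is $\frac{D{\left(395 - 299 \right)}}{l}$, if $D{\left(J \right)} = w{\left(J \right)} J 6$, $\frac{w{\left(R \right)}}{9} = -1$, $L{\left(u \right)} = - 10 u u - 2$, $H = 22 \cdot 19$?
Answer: $\frac{288}{97069} \approx 0.002967$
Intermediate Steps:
$H = 418$
$L{\left(u \right)} = -2 - 10 u^{2}$ ($L{\left(u \right)} = - 10 u^{2} - 2 = -2 - 10 u^{2}$)
$w{\left(R \right)} = -9$ ($w{\left(R \right)} = 9 \left(-1\right) = -9$)
$l = -1747242$ ($l = -2 - 10 \cdot 418^{2} = -2 - 1747240 = -1747242$)
$D{\left(J \right)} = - 54 J$ ($D{\left(J \right)} = - 9 J 6 = - 54 J$)
$\frac{D{\left(395 - 299 \right)}}{l} = \frac{\left(-54\right) \left(395 - 299\right)}{-1747242} = - 54 \left(395 - 299\right) \left(- \frac{1}{1747242}\right) = \left(-54\right) 96 \left(- \frac{1}{1747242}\right) = \left(-5184\right) \left(- \frac{1}{1747242}\right) = \frac{288}{97069}$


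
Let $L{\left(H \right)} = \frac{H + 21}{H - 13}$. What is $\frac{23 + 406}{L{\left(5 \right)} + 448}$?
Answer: $\frac{572}{593} \approx 0.96459$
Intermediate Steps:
$L{\left(H \right)} = \frac{21 + H}{-13 + H}$
$\frac{23 + 406}{L{\left(5 \right)} + 448} = \frac{23 + 406}{\frac{21 + 5}{-13 + 5} + 448} = \frac{429}{\frac{1}{-8} \cdot 26 + 448} = \frac{429}{\left(- \frac{1}{8}\right) 26 + 448} = \frac{429}{- \frac{13}{4} + 448} = \frac{429}{\frac{1779}{4}} = 429 \cdot \frac{4}{1779} = \frac{572}{593}$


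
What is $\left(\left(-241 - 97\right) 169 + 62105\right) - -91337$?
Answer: $96320$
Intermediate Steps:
$\left(\left(-241 - 97\right) 169 + 62105\right) - -91337 = \left(\left(-338\right) 169 + 62105\right) + 91337 = \left(-57122 + 62105\right) + 91337 = 4983 + 91337 = 96320$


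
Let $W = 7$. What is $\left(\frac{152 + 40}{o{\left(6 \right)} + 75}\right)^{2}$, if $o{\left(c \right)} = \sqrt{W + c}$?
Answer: $\frac{36864}{\left(75 + \sqrt{13}\right)^{2}} \approx 5.9662$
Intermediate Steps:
$o{\left(c \right)} = \sqrt{7 + c}$
$\left(\frac{152 + 40}{o{\left(6 \right)} + 75}\right)^{2} = \left(\frac{152 + 40}{\sqrt{7 + 6} + 75}\right)^{2} = \left(\frac{192}{\sqrt{13} + 75}\right)^{2} = \left(\frac{192}{75 + \sqrt{13}}\right)^{2} = \frac{36864}{\left(75 + \sqrt{13}\right)^{2}}$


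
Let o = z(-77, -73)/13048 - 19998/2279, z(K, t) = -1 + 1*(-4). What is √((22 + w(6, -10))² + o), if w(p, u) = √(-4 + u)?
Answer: √(101959835652970218 + 9726783100954304*I*√14)/14868196 ≈ 21.805 + 3.775*I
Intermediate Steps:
z(K, t) = -5 (z(K, t) = -1 - 4 = -5)
o = -260945299/29736392 (o = -5/13048 - 19998/2279 = -260945299/29736392 ≈ -8.7753)
√((22 + w(6, -10))² + o) = √((22 + √(-4 - 10))² - 260945299/29736392) = √((22 + √(-14))² - 260945299/29736392) = √((22 + I*√14)² - 260945299/29736392) = √(-260945299/29736392 + (22 + I*√14)²)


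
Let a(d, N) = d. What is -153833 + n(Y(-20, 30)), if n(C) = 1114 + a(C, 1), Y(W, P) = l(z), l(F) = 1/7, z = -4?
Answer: -1069032/7 ≈ -1.5272e+5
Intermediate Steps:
l(F) = ⅐ (l(F) = 1*(⅐) = ⅐)
Y(W, P) = ⅐
n(C) = 1114 + C
-153833 + n(Y(-20, 30)) = -153833 + (1114 + ⅐) = -153833 + 7799/7 = -1069032/7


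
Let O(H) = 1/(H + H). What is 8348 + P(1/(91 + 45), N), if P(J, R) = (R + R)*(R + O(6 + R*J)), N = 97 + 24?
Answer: 35275766/937 ≈ 37648.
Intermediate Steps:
N = 121
O(H) = 1/(2*H)
P(J, R) = 2*R*(R + 1/(2*(6 + J*R))) (P(J, R) = (R + R)*(R + 1/(2*(6 + R*J))) = (2*R)*(R + 1/(2*(6 + J*R))) = 2*R*(R + 1/(2*(6 + J*R))))
8348 + P(1/(91 + 45), N) = 8348 + 121*(1 + 2*121*(6 + 121/(91 + 45)))/(6 + 121/(91 + 45)) = 8348 + 121*(1 + 2*121*(6 + 121/136))/(6 + 121/136) = 8348 + 121*(1 + 2*121*(937/136))/(937/136) = 8348 + 121*(136/937)*(1 + 113377/68) = 8348 + 121*(136/937)*(113445/68) = 8348 + 27453690/937 = 35275766/937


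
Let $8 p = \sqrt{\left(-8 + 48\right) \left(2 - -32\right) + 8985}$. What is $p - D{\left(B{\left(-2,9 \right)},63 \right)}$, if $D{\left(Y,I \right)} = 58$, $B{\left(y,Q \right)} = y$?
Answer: $-58 + \frac{\sqrt{10345}}{8} \approx -45.286$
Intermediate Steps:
$p = \frac{\sqrt{10345}}{8}$ ($p = \frac{\sqrt{\left(-8 + 48\right) \left(2 - -32\right) + 8985}}{8} = \frac{\sqrt{40 \left(2 + 32\right) + 8985}}{8} = \frac{\sqrt{40 \cdot 34 + 8985}}{8} = \frac{\sqrt{1360 + 8985}}{8} = \frac{\sqrt{10345}}{8} \approx 12.714$)
$p - D{\left(B{\left(-2,9 \right)},63 \right)} = \frac{\sqrt{10345}}{8} - 58 = -58 + \frac{\sqrt{10345}}{8}$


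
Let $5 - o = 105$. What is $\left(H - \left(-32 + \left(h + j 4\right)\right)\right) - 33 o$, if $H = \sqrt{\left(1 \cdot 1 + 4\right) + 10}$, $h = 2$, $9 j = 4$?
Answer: $\frac{29954}{9} + \sqrt{15} \approx 3332.1$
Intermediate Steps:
$j = \frac{4}{9}$ ($j = \frac{1}{9} \cdot 4 = \frac{4}{9} \approx 0.44444$)
$o = -100$ ($o = 5 - 105 = -100$)
$H = \sqrt{15}$ ($H = \sqrt{\left(1 + 4\right) + 10} = \sqrt{5 + 10} = \sqrt{15} \approx 3.873$)
$\left(H - \left(-32 + \left(h + j 4\right)\right)\right) - 33 o = \left(\sqrt{15} - \left(-32 + \left(2 + \frac{4}{9} \cdot 4\right)\right)\right) - -3300 = \left(\sqrt{15} - \left(-32 + \left(2 + \frac{16}{9}\right)\right)\right) + 3300 = \left(\sqrt{15} - \left(-32 + \frac{34}{9}\right)\right) + 3300 = \left(\sqrt{15} - - \frac{254}{9}\right) + 3300 = \left(\sqrt{15} + \frac{254}{9}\right) + 3300 = \left(\frac{254}{9} + \sqrt{15}\right) + 3300 = \frac{29954}{9} + \sqrt{15}$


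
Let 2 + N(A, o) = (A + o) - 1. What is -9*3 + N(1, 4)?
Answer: -25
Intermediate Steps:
N(A, o) = -3 + A + o (N(A, o) = -2 + ((A + o) - 1) = -2 + (-1 + A + o) = -3 + A + o)
-9*3 + N(1, 4) = -9*3 + (-3 + 1 + 4) = -27 + 2 = -25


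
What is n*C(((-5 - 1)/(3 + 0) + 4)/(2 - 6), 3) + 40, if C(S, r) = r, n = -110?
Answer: -290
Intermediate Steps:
n*C(((-5 - 1)/(3 + 0) + 4)/(2 - 6), 3) + 40 = -110*3 + 40 = -330 + 40 = -290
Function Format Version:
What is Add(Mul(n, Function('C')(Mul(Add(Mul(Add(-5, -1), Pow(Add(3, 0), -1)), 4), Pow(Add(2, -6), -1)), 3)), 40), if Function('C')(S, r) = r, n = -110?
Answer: -290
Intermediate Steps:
Add(Mul(n, Function('C')(Mul(Add(Mul(Add(-5, -1), Pow(Add(3, 0), -1)), 4), Pow(Add(2, -6), -1)), 3)), 40) = Add(Mul(-110, 3), 40) = Add(-330, 40) = -290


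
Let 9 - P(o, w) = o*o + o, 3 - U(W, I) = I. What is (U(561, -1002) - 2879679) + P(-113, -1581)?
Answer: -2891321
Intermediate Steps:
U(W, I) = 3 - I
P(o, w) = 9 - o - o² (P(o, w) = 9 - (o*o + o) = 9 - (o² + o) = 9 - (o + o²) = 9 + (-o - o²) = 9 - o - o²)
(U(561, -1002) - 2879679) + P(-113, -1581) = ((3 - 1*(-1002)) - 2879679) + (9 - 1*(-113) - 1*(-113)²) = ((3 + 1002) - 2879679) + (9 + 113 - 1*12769) = (1005 - 2879679) + (9 + 113 - 12769) = -2878674 - 12647 = -2891321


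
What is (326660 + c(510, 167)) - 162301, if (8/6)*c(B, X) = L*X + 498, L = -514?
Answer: 100354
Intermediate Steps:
c(B, X) = 747/2 - 771*X/2 (c(B, X) = 3*(-514*X + 498)/4 = 3*(498 - 514*X)/4 = 747/2 - 771*X/2)
(326660 + c(510, 167)) - 162301 = (326660 + (747/2 - 771/2*167)) - 162301 = (326660 + (747/2 - 128757/2)) - 162301 = (326660 - 64005) - 162301 = 262655 - 162301 = 100354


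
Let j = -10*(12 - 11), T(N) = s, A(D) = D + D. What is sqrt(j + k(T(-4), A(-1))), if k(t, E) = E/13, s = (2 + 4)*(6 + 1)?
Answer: 2*I*sqrt(429)/13 ≈ 3.1865*I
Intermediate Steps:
A(D) = 2*D
s = 42 (s = 6*7 = 42)
T(N) = 42
j = -10 (j = -10*1 = -10)
k(t, E) = E/13 (k(t, E) = E*(1/13) = E/13)
sqrt(j + k(T(-4), A(-1))) = sqrt(-10 + (2*(-1))/13) = sqrt(-10 + (1/13)*(-2)) = sqrt(-10 - 2/13) = sqrt(-132/13) = 2*I*sqrt(429)/13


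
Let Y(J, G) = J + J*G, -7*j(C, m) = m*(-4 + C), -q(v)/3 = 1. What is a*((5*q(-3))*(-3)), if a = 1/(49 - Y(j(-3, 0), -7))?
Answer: 45/49 ≈ 0.91837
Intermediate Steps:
q(v) = -3 (q(v) = -3*1 = -3)
j(C, m) = -m*(-4 + C)/7
Y(J, G) = J + G*J
a = 1/49 (a = 1/(49 - (1/7)*0*(4 - 1*(-3))*(1 - 7)) = 1/(49 - (1/7)*0*(4 + 3)*(-6)) = 1/(49 - (1/7)*0*7*(-6)) = 1/(49 - 0*(-6)) = 1/(49 - 1*0) = 1/(49 + 0) = 1/49 ≈ 0.020408)
a*((5*q(-3))*(-3)) = ((5*(-3))*(-3))/49 = (-15*(-3))/49 = (1/49)*45 = 45/49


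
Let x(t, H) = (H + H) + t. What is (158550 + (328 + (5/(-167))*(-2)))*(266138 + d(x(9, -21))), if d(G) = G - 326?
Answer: 7051817463444/167 ≈ 4.2226e+10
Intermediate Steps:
x(t, H) = t + 2*H (x(t, H) = 2*H + t = t + 2*H)
d(G) = -326 + G
(158550 + (328 + (5/(-167))*(-2)))*(266138 + d(x(9, -21))) = (158550 + (328 + (5/(-167))*(-2)))*(266138 + (-326 + (9 + 2*(-21)))) = (158550 + (328 + (5*(-1/167))*(-2)))*(266138 + (-326 + (9 - 42))) = (158550 + (328 - 5/167*(-2)))*(266138 + (-326 - 33)) = (158550 + (328 + 10/167))*(266138 - 359) = (158550 + 54786/167)*265779 = (26532636/167)*265779 = 7051817463444/167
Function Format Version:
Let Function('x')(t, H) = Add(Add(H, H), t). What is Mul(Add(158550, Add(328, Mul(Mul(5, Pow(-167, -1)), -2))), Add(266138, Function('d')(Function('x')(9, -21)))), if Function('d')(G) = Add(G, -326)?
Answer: Rational(7051817463444, 167) ≈ 4.2226e+10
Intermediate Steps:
Function('x')(t, H) = Add(t, Mul(2, H)) (Function('x')(t, H) = Add(Mul(2, H), t) = Add(t, Mul(2, H)))
Function('d')(G) = Add(-326, G)
Mul(Add(158550, Add(328, Mul(Mul(5, Pow(-167, -1)), -2))), Add(266138, Function('d')(Function('x')(9, -21)))) = Mul(Add(158550, Add(328, Mul(Mul(5, Pow(-167, -1)), -2))), Add(266138, Add(-326, Add(9, Mul(2, -21))))) = Mul(Add(158550, Add(328, Mul(Mul(5, Rational(-1, 167)), -2))), Add(266138, Add(-326, Add(9, -42)))) = Mul(Add(158550, Add(328, Mul(Rational(-5, 167), -2))), Add(266138, Add(-326, -33))) = Mul(Add(158550, Add(328, Rational(10, 167))), Add(266138, -359)) = Mul(Add(158550, Rational(54786, 167)), 265779) = Mul(Rational(26532636, 167), 265779) = Rational(7051817463444, 167)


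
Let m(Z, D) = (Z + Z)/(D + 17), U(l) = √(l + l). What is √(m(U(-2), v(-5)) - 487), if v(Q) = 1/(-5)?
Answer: √(-214767 + 105*I)/21 ≈ 0.0053946 + 22.068*I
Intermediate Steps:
v(Q) = -⅕
U(l) = √2*√l (U(l) = √(2*l) = √2*√l)
m(Z, D) = 2*Z/(17 + D) (m(Z, D) = (2*Z)/(17 + D) = 2*Z/(17 + D))
√(m(U(-2), v(-5)) - 487) = √(2*(√2*√(-2))/(17 - ⅕) - 487) = √(2*(√2*(I*√2))/(84/5) - 487) = √(2*(2*I)*(5/84) - 487) = √(5*I/21 - 487) = √(-487 + 5*I/21)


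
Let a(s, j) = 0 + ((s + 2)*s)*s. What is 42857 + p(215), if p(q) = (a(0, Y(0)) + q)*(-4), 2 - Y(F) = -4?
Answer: 41997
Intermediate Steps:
Y(F) = 6 (Y(F) = 2 - 1*(-4) = 2 + 4 = 6)
a(s, j) = s²*(2 + s) (a(s, j) = 0 + ((2 + s)*s)*s = 0 + (s*(2 + s))*s = 0 + s²*(2 + s) = s²*(2 + s))
p(q) = -4*q (p(q) = (0²*(2 + 0) + q)*(-4) = (0*2 + q)*(-4) = (0 + q)*(-4) = q*(-4) = -4*q)
42857 + p(215) = 42857 - 4*215 = 42857 - 860 = 41997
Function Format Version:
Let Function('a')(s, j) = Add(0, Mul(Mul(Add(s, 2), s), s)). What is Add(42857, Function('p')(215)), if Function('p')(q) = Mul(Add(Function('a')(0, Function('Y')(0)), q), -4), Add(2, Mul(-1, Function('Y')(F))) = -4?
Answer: 41997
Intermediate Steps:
Function('Y')(F) = 6 (Function('Y')(F) = Add(2, Mul(-1, -4)) = Add(2, 4) = 6)
Function('a')(s, j) = Mul(Pow(s, 2), Add(2, s)) (Function('a')(s, j) = Add(0, Mul(Mul(Add(2, s), s), s)) = Add(0, Mul(Mul(s, Add(2, s)), s)) = Add(0, Mul(Pow(s, 2), Add(2, s))) = Mul(Pow(s, 2), Add(2, s)))
Function('p')(q) = Mul(-4, q) (Function('p')(q) = Mul(Add(Mul(Pow(0, 2), Add(2, 0)), q), -4) = Mul(Add(Mul(0, 2), q), -4) = Mul(Add(0, q), -4) = Mul(q, -4) = Mul(-4, q))
Add(42857, Function('p')(215)) = Add(42857, Mul(-4, 215)) = Add(42857, -860) = 41997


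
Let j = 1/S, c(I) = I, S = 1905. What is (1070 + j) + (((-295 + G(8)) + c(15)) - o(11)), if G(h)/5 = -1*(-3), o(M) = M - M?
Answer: 1533526/1905 ≈ 805.00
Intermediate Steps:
o(M) = 0
G(h) = 15 (G(h) = 5*(-1*(-3)) = 5*3 = 15)
j = 1/1905 ≈ 0.00052493
(1070 + j) + (((-295 + G(8)) + c(15)) - o(11)) = (1070 + 1/1905) + (((-295 + 15) + 15) - 1*0) = 2038351/1905 + ((-280 + 15) + 0) = 2038351/1905 + (-265 + 0) = 2038351/1905 - 265 = 1533526/1905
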